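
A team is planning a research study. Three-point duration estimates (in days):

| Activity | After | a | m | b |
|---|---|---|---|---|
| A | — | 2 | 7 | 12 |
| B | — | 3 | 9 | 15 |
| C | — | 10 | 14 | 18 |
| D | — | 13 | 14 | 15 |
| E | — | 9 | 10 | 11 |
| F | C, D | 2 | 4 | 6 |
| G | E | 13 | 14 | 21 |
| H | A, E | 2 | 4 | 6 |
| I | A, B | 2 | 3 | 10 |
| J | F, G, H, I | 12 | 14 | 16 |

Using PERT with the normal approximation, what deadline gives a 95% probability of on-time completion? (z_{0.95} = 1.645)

41.5 days

te_A = (2 + 4·7 + 12)/6 = 42/6 = 7; σ²_A = ((12−2)/6)² = 2.778
te_B = (3 + 4·9 + 15)/6 = 54/6 = 9; σ²_B = ((15−3)/6)² = 4.000
te_C = (10 + 4·14 + 18)/6 = 84/6 = 14; σ²_C = ((18−10)/6)² = 1.778
te_D = (13 + 4·14 + 15)/6 = 84/6 = 14; σ²_D = ((15−13)/6)² = 0.111
te_E = (9 + 4·10 + 11)/6 = 60/6 = 10; σ²_E = ((11−9)/6)² = 0.111
te_F = (2 + 4·4 + 6)/6 = 24/6 = 4; σ²_F = ((6−2)/6)² = 0.444
te_G = (13 + 4·14 + 21)/6 = 90/6 = 15; σ²_G = ((21−13)/6)² = 1.778
te_H = (2 + 4·4 + 6)/6 = 24/6 = 4; σ²_H = ((6−2)/6)² = 0.444
te_I = (2 + 4·3 + 10)/6 = 24/6 = 4; σ²_I = ((10−2)/6)² = 1.778
te_J = (12 + 4·14 + 16)/6 = 84/6 = 14; σ²_J = ((16−12)/6)² = 0.444

Forward pass:
ES_A = 0; EF_A = 7
ES_B = 0; EF_B = 9
ES_C = 0; EF_C = 14
ES_D = 0; EF_D = 14
ES_E = 0; EF_E = 10
ES_F = max(EF_C=14, EF_D=14) = 14; EF_F = 14+4 = 18
ES_G = 10; EF_G = 10+15 = 25
ES_H = max(EF_A=7, EF_E=10) = 10; EF_H = 10+4 = 14
ES_I = max(EF_A=7, EF_B=9) = 9; EF_I = 9+4 = 13
ES_J = max(EF_F=18, EF_G=25, EF_H=14, EF_I=13) = 25; EF_J = 25+14 = 39
Expected project duration μ = 39 days. Critical path: E → G → J.

Variance along critical path = 0.111 + 1.778 + 0.444 = 2.333; σ = 1.528 days.
D = μ + z·σ = 39 + 1.645·1.528 = 41.5 days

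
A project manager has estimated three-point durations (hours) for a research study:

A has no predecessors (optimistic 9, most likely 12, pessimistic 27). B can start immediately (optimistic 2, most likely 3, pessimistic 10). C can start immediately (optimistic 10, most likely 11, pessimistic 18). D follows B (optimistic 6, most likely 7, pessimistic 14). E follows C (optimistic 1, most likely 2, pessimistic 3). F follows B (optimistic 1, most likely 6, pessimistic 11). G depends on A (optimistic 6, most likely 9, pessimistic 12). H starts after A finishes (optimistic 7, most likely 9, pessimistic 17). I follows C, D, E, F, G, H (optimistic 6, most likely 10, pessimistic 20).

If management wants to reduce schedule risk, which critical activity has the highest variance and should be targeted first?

te_A = (9 + 4·12 + 27)/6 = 84/6 = 14; σ²_A = ((27−9)/6)² = 9.000
te_B = (2 + 4·3 + 10)/6 = 24/6 = 4; σ²_B = ((10−2)/6)² = 1.778
te_C = (10 + 4·11 + 18)/6 = 72/6 = 12; σ²_C = ((18−10)/6)² = 1.778
te_D = (6 + 4·7 + 14)/6 = 48/6 = 8; σ²_D = ((14−6)/6)² = 1.778
te_E = (1 + 4·2 + 3)/6 = 12/6 = 2; σ²_E = ((3−1)/6)² = 0.111
te_F = (1 + 4·6 + 11)/6 = 36/6 = 6; σ²_F = ((11−1)/6)² = 2.778
te_G = (6 + 4·9 + 12)/6 = 54/6 = 9; σ²_G = ((12−6)/6)² = 1.000
te_H = (7 + 4·9 + 17)/6 = 60/6 = 10; σ²_H = ((17−7)/6)² = 2.778
te_I = (6 + 4·10 + 20)/6 = 66/6 = 11; σ²_I = ((20−6)/6)² = 5.444

Forward pass:
ES_A = 0; EF_A = 14
ES_B = 0; EF_B = 4
ES_C = 0; EF_C = 12
ES_D = 4; EF_D = 4+8 = 12
ES_E = 12; EF_E = 12+2 = 14
ES_F = 4; EF_F = 4+6 = 10
ES_G = 14; EF_G = 14+9 = 23
ES_H = 14; EF_H = 14+10 = 24
ES_I = max(EF_C=12, EF_D=12, EF_E=14, EF_F=10, EF_G=23, EF_H=24) = 24; EF_I = 24+11 = 35
Expected project duration μ = 35 hours. Critical path: A → H → I.

Variances on critical path: σ²_A=9.000, σ²_H=2.778, σ²_I=5.444.
Largest is σ²_A = 9.000.

A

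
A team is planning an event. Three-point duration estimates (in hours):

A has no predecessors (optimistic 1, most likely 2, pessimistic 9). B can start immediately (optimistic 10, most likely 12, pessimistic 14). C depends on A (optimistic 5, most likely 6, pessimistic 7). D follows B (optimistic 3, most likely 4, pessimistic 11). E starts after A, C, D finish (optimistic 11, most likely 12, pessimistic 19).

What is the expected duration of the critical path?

30 hours

te_A = (1 + 4·2 + 9)/6 = 18/6 = 3
te_B = (10 + 4·12 + 14)/6 = 72/6 = 12
te_C = (5 + 4·6 + 7)/6 = 36/6 = 6
te_D = (3 + 4·4 + 11)/6 = 30/6 = 5
te_E = (11 + 4·12 + 19)/6 = 78/6 = 13

Forward pass:
ES_A = 0; EF_A = 3
ES_B = 0; EF_B = 12
ES_C = 3; EF_C = 3+6 = 9
ES_D = 12; EF_D = 12+5 = 17
ES_E = max(EF_A=3, EF_C=9, EF_D=17) = 17; EF_E = 17+13 = 30
Expected project duration μ = 30 hours. Critical path: B → D → E.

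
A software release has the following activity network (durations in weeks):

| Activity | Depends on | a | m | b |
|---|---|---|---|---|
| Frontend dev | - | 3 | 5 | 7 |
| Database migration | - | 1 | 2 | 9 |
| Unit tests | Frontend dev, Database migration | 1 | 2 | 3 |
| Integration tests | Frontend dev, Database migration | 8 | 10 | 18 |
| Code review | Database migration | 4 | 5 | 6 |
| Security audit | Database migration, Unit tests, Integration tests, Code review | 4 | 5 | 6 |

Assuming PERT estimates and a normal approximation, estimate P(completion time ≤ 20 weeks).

0.292

te_Frontend dev = (3 + 4·5 + 7)/6 = 30/6 = 5; σ²_Frontend dev = ((7−3)/6)² = 0.444
te_Database migration = (1 + 4·2 + 9)/6 = 18/6 = 3; σ²_Database migration = ((9−1)/6)² = 1.778
te_Unit tests = (1 + 4·2 + 3)/6 = 12/6 = 2; σ²_Unit tests = ((3−1)/6)² = 0.111
te_Integration tests = (8 + 4·10 + 18)/6 = 66/6 = 11; σ²_Integration tests = ((18−8)/6)² = 2.778
te_Code review = (4 + 4·5 + 6)/6 = 30/6 = 5; σ²_Code review = ((6−4)/6)² = 0.111
te_Security audit = (4 + 4·5 + 6)/6 = 30/6 = 5; σ²_Security audit = ((6−4)/6)² = 0.111

Forward pass:
ES_Frontend dev = 0; EF_Frontend dev = 5
ES_Database migration = 0; EF_Database migration = 3
ES_Unit tests = max(EF_Frontend dev=5, EF_Database migration=3) = 5; EF_Unit tests = 5+2 = 7
ES_Integration tests = max(EF_Frontend dev=5, EF_Database migration=3) = 5; EF_Integration tests = 5+11 = 16
ES_Code review = 3; EF_Code review = 3+5 = 8
ES_Security audit = max(EF_Database migration=3, EF_Unit tests=7, EF_Integration tests=16, EF_Code review=8) = 16; EF_Security audit = 16+5 = 21
Expected project duration μ = 21 weeks. Critical path: Frontend dev → Integration tests → Security audit.

Variance along critical path = 0.444 + 2.778 + 0.111 = 3.333; σ = √3.333 = 1.826 weeks.
Z = (20 − 21) / 1.826 = -0.548
P(T ≤ 20) = Φ(-0.548) ≈ 0.292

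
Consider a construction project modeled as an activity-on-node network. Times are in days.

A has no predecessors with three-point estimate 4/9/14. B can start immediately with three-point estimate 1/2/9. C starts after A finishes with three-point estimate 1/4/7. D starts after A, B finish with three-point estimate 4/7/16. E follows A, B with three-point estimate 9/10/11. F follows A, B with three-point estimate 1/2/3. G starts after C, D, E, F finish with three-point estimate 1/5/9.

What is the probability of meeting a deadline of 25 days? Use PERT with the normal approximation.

te_A = (4 + 4·9 + 14)/6 = 54/6 = 9; σ²_A = ((14−4)/6)² = 2.778
te_B = (1 + 4·2 + 9)/6 = 18/6 = 3; σ²_B = ((9−1)/6)² = 1.778
te_C = (1 + 4·4 + 7)/6 = 24/6 = 4; σ²_C = ((7−1)/6)² = 1.000
te_D = (4 + 4·7 + 16)/6 = 48/6 = 8; σ²_D = ((16−4)/6)² = 4.000
te_E = (9 + 4·10 + 11)/6 = 60/6 = 10; σ²_E = ((11−9)/6)² = 0.111
te_F = (1 + 4·2 + 3)/6 = 12/6 = 2; σ²_F = ((3−1)/6)² = 0.111
te_G = (1 + 4·5 + 9)/6 = 30/6 = 5; σ²_G = ((9−1)/6)² = 1.778

Forward pass:
ES_A = 0; EF_A = 9
ES_B = 0; EF_B = 3
ES_C = 9; EF_C = 9+4 = 13
ES_D = max(EF_A=9, EF_B=3) = 9; EF_D = 9+8 = 17
ES_E = max(EF_A=9, EF_B=3) = 9; EF_E = 9+10 = 19
ES_F = max(EF_A=9, EF_B=3) = 9; EF_F = 9+2 = 11
ES_G = max(EF_C=13, EF_D=17, EF_E=19, EF_F=11) = 19; EF_G = 19+5 = 24
Expected project duration μ = 24 days. Critical path: A → E → G.

Variance along critical path = 2.778 + 0.111 + 1.778 = 4.667; σ = √4.667 = 2.160 days.
Z = (25 − 24) / 2.160 = 0.463
P(T ≤ 25) = Φ(0.463) ≈ 0.678

0.678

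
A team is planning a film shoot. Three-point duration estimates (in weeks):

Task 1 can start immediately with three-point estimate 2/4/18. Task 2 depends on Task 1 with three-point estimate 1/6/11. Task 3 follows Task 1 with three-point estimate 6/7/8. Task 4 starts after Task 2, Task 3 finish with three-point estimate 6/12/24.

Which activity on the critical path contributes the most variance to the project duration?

Task 4

te_Task 1 = (2 + 4·4 + 18)/6 = 36/6 = 6; σ²_Task 1 = ((18−2)/6)² = 7.111
te_Task 2 = (1 + 4·6 + 11)/6 = 36/6 = 6; σ²_Task 2 = ((11−1)/6)² = 2.778
te_Task 3 = (6 + 4·7 + 8)/6 = 42/6 = 7; σ²_Task 3 = ((8−6)/6)² = 0.111
te_Task 4 = (6 + 4·12 + 24)/6 = 78/6 = 13; σ²_Task 4 = ((24−6)/6)² = 9.000

Forward pass:
ES_Task 1 = 0; EF_Task 1 = 6
ES_Task 2 = 6; EF_Task 2 = 6+6 = 12
ES_Task 3 = 6; EF_Task 3 = 6+7 = 13
ES_Task 4 = max(EF_Task 2=12, EF_Task 3=13) = 13; EF_Task 4 = 13+13 = 26
Expected project duration μ = 26 weeks. Critical path: Task 1 → Task 3 → Task 4.

Variances on critical path: σ²_Task 1=7.111, σ²_Task 3=0.111, σ²_Task 4=9.000.
Largest is σ²_Task 4 = 9.000.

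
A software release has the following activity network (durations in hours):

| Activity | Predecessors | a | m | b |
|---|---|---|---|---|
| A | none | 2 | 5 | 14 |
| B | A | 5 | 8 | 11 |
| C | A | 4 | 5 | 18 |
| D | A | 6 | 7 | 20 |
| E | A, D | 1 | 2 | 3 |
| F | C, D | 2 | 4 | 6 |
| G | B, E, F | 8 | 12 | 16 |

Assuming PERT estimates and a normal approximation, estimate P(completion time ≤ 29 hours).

te_A = (2 + 4·5 + 14)/6 = 36/6 = 6; σ²_A = ((14−2)/6)² = 4.000
te_B = (5 + 4·8 + 11)/6 = 48/6 = 8; σ²_B = ((11−5)/6)² = 1.000
te_C = (4 + 4·5 + 18)/6 = 42/6 = 7; σ²_C = ((18−4)/6)² = 5.444
te_D = (6 + 4·7 + 20)/6 = 54/6 = 9; σ²_D = ((20−6)/6)² = 5.444
te_E = (1 + 4·2 + 3)/6 = 12/6 = 2; σ²_E = ((3−1)/6)² = 0.111
te_F = (2 + 4·4 + 6)/6 = 24/6 = 4; σ²_F = ((6−2)/6)² = 0.444
te_G = (8 + 4·12 + 16)/6 = 72/6 = 12; σ²_G = ((16−8)/6)² = 1.778

Forward pass:
ES_A = 0; EF_A = 6
ES_B = 6; EF_B = 6+8 = 14
ES_C = 6; EF_C = 6+7 = 13
ES_D = 6; EF_D = 6+9 = 15
ES_E = max(EF_A=6, EF_D=15) = 15; EF_E = 15+2 = 17
ES_F = max(EF_C=13, EF_D=15) = 15; EF_F = 15+4 = 19
ES_G = max(EF_B=14, EF_E=17, EF_F=19) = 19; EF_G = 19+12 = 31
Expected project duration μ = 31 hours. Critical path: A → D → F → G.

Variance along critical path = 4.000 + 5.444 + 0.444 + 1.778 = 11.667; σ = √11.667 = 3.416 hours.
Z = (29 − 31) / 3.416 = -0.586
P(T ≤ 29) = Φ(-0.586) ≈ 0.279

0.279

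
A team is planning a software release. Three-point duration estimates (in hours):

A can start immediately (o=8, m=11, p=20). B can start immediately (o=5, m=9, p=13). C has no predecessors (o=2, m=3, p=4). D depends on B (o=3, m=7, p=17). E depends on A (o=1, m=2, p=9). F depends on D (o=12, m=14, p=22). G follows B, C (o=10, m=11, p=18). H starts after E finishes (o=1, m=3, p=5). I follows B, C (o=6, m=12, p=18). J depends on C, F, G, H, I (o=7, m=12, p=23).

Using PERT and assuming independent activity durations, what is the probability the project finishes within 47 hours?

0.686

te_A = (8 + 4·11 + 20)/6 = 72/6 = 12; σ²_A = ((20−8)/6)² = 4.000
te_B = (5 + 4·9 + 13)/6 = 54/6 = 9; σ²_B = ((13−5)/6)² = 1.778
te_C = (2 + 4·3 + 4)/6 = 18/6 = 3; σ²_C = ((4−2)/6)² = 0.111
te_D = (3 + 4·7 + 17)/6 = 48/6 = 8; σ²_D = ((17−3)/6)² = 5.444
te_E = (1 + 4·2 + 9)/6 = 18/6 = 3; σ²_E = ((9−1)/6)² = 1.778
te_F = (12 + 4·14 + 22)/6 = 90/6 = 15; σ²_F = ((22−12)/6)² = 2.778
te_G = (10 + 4·11 + 18)/6 = 72/6 = 12; σ²_G = ((18−10)/6)² = 1.778
te_H = (1 + 4·3 + 5)/6 = 18/6 = 3; σ²_H = ((5−1)/6)² = 0.444
te_I = (6 + 4·12 + 18)/6 = 72/6 = 12; σ²_I = ((18−6)/6)² = 4.000
te_J = (7 + 4·12 + 23)/6 = 78/6 = 13; σ²_J = ((23−7)/6)² = 7.111

Forward pass:
ES_A = 0; EF_A = 12
ES_B = 0; EF_B = 9
ES_C = 0; EF_C = 3
ES_D = 9; EF_D = 9+8 = 17
ES_E = 12; EF_E = 12+3 = 15
ES_F = 17; EF_F = 17+15 = 32
ES_G = max(EF_B=9, EF_C=3) = 9; EF_G = 9+12 = 21
ES_H = 15; EF_H = 15+3 = 18
ES_I = max(EF_B=9, EF_C=3) = 9; EF_I = 9+12 = 21
ES_J = max(EF_C=3, EF_F=32, EF_G=21, EF_H=18, EF_I=21) = 32; EF_J = 32+13 = 45
Expected project duration μ = 45 hours. Critical path: B → D → F → J.

Variance along critical path = 1.778 + 5.444 + 2.778 + 7.111 = 17.111; σ = √17.111 = 4.137 hours.
Z = (47 − 45) / 4.137 = 0.483
P(T ≤ 47) = Φ(0.483) ≈ 0.686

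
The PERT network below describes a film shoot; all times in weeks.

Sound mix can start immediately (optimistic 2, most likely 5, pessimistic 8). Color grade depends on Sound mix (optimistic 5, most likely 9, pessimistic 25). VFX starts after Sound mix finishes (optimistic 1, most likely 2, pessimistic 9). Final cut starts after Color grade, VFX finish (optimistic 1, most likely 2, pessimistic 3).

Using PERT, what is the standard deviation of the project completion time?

3.50 weeks

te_Sound mix = (2 + 4·5 + 8)/6 = 30/6 = 5; σ²_Sound mix = ((8−2)/6)² = 1.000
te_Color grade = (5 + 4·9 + 25)/6 = 66/6 = 11; σ²_Color grade = ((25−5)/6)² = 11.111
te_VFX = (1 + 4·2 + 9)/6 = 18/6 = 3; σ²_VFX = ((9−1)/6)² = 1.778
te_Final cut = (1 + 4·2 + 3)/6 = 12/6 = 2; σ²_Final cut = ((3−1)/6)² = 0.111

Forward pass:
ES_Sound mix = 0; EF_Sound mix = 5
ES_Color grade = 5; EF_Color grade = 5+11 = 16
ES_VFX = 5; EF_VFX = 5+3 = 8
ES_Final cut = max(EF_Color grade=16, EF_VFX=8) = 16; EF_Final cut = 16+2 = 18
Expected project duration μ = 18 weeks. Critical path: Sound mix → Color grade → Final cut.

Variance along critical path = 1.000 + 11.111 + 0.111 = 12.222
σ = √12.222 = 3.496 weeks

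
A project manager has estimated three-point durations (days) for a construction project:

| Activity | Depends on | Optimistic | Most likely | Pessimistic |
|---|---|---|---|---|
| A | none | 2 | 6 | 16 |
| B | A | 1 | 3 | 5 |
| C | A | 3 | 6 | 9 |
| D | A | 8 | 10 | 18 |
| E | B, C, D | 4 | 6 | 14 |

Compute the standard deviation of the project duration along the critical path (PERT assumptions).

te_A = (2 + 4·6 + 16)/6 = 42/6 = 7; σ²_A = ((16−2)/6)² = 5.444
te_B = (1 + 4·3 + 5)/6 = 18/6 = 3; σ²_B = ((5−1)/6)² = 0.444
te_C = (3 + 4·6 + 9)/6 = 36/6 = 6; σ²_C = ((9−3)/6)² = 1.000
te_D = (8 + 4·10 + 18)/6 = 66/6 = 11; σ²_D = ((18−8)/6)² = 2.778
te_E = (4 + 4·6 + 14)/6 = 42/6 = 7; σ²_E = ((14−4)/6)² = 2.778

Forward pass:
ES_A = 0; EF_A = 7
ES_B = 7; EF_B = 7+3 = 10
ES_C = 7; EF_C = 7+6 = 13
ES_D = 7; EF_D = 7+11 = 18
ES_E = max(EF_B=10, EF_C=13, EF_D=18) = 18; EF_E = 18+7 = 25
Expected project duration μ = 25 days. Critical path: A → D → E.

Variance along critical path = 5.444 + 2.778 + 2.778 = 11.000
σ = √11.000 = 3.317 days

3.32 days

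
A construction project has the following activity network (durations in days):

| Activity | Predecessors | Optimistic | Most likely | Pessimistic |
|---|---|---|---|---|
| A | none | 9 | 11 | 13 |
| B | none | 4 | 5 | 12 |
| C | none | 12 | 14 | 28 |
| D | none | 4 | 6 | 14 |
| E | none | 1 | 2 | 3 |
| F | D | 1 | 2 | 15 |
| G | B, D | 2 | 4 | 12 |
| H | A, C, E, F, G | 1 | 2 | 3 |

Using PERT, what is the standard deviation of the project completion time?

2.69 days

te_A = (9 + 4·11 + 13)/6 = 66/6 = 11; σ²_A = ((13−9)/6)² = 0.444
te_B = (4 + 4·5 + 12)/6 = 36/6 = 6; σ²_B = ((12−4)/6)² = 1.778
te_C = (12 + 4·14 + 28)/6 = 96/6 = 16; σ²_C = ((28−12)/6)² = 7.111
te_D = (4 + 4·6 + 14)/6 = 42/6 = 7; σ²_D = ((14−4)/6)² = 2.778
te_E = (1 + 4·2 + 3)/6 = 12/6 = 2; σ²_E = ((3−1)/6)² = 0.111
te_F = (1 + 4·2 + 15)/6 = 24/6 = 4; σ²_F = ((15−1)/6)² = 5.444
te_G = (2 + 4·4 + 12)/6 = 30/6 = 5; σ²_G = ((12−2)/6)² = 2.778
te_H = (1 + 4·2 + 3)/6 = 12/6 = 2; σ²_H = ((3−1)/6)² = 0.111

Forward pass:
ES_A = 0; EF_A = 11
ES_B = 0; EF_B = 6
ES_C = 0; EF_C = 16
ES_D = 0; EF_D = 7
ES_E = 0; EF_E = 2
ES_F = 7; EF_F = 7+4 = 11
ES_G = max(EF_B=6, EF_D=7) = 7; EF_G = 7+5 = 12
ES_H = max(EF_A=11, EF_C=16, EF_E=2, EF_F=11, EF_G=12) = 16; EF_H = 16+2 = 18
Expected project duration μ = 18 days. Critical path: C → H.

Variance along critical path = 7.111 + 0.111 = 7.222
σ = √7.222 = 2.687 days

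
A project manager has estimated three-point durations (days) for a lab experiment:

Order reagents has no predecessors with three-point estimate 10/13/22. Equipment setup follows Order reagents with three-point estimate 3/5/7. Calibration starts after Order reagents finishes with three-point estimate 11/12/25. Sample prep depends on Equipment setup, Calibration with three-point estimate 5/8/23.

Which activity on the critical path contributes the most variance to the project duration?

te_Order reagents = (10 + 4·13 + 22)/6 = 84/6 = 14; σ²_Order reagents = ((22−10)/6)² = 4.000
te_Equipment setup = (3 + 4·5 + 7)/6 = 30/6 = 5; σ²_Equipment setup = ((7−3)/6)² = 0.444
te_Calibration = (11 + 4·12 + 25)/6 = 84/6 = 14; σ²_Calibration = ((25−11)/6)² = 5.444
te_Sample prep = (5 + 4·8 + 23)/6 = 60/6 = 10; σ²_Sample prep = ((23−5)/6)² = 9.000

Forward pass:
ES_Order reagents = 0; EF_Order reagents = 14
ES_Equipment setup = 14; EF_Equipment setup = 14+5 = 19
ES_Calibration = 14; EF_Calibration = 14+14 = 28
ES_Sample prep = max(EF_Equipment setup=19, EF_Calibration=28) = 28; EF_Sample prep = 28+10 = 38
Expected project duration μ = 38 days. Critical path: Order reagents → Calibration → Sample prep.

Variances on critical path: σ²_Order reagents=4.000, σ²_Calibration=5.444, σ²_Sample prep=9.000.
Largest is σ²_Sample prep = 9.000.

Sample prep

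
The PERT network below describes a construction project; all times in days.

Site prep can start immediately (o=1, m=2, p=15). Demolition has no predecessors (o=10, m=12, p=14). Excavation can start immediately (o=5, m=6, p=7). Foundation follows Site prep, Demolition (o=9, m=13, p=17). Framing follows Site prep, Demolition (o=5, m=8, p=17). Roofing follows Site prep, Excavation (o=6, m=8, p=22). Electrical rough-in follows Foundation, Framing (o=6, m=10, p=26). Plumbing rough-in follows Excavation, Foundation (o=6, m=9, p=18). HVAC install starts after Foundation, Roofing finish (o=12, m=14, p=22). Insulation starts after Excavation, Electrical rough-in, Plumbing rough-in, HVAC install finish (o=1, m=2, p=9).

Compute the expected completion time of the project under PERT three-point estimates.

te_Site prep = (1 + 4·2 + 15)/6 = 24/6 = 4
te_Demolition = (10 + 4·12 + 14)/6 = 72/6 = 12
te_Excavation = (5 + 4·6 + 7)/6 = 36/6 = 6
te_Foundation = (9 + 4·13 + 17)/6 = 78/6 = 13
te_Framing = (5 + 4·8 + 17)/6 = 54/6 = 9
te_Roofing = (6 + 4·8 + 22)/6 = 60/6 = 10
te_Electrical rough-in = (6 + 4·10 + 26)/6 = 72/6 = 12
te_Plumbing rough-in = (6 + 4·9 + 18)/6 = 60/6 = 10
te_HVAC install = (12 + 4·14 + 22)/6 = 90/6 = 15
te_Insulation = (1 + 4·2 + 9)/6 = 18/6 = 3

Forward pass:
ES_Site prep = 0; EF_Site prep = 4
ES_Demolition = 0; EF_Demolition = 12
ES_Excavation = 0; EF_Excavation = 6
ES_Foundation = max(EF_Site prep=4, EF_Demolition=12) = 12; EF_Foundation = 12+13 = 25
ES_Framing = max(EF_Site prep=4, EF_Demolition=12) = 12; EF_Framing = 12+9 = 21
ES_Roofing = max(EF_Site prep=4, EF_Excavation=6) = 6; EF_Roofing = 6+10 = 16
ES_Electrical rough-in = max(EF_Foundation=25, EF_Framing=21) = 25; EF_Electrical rough-in = 25+12 = 37
ES_Plumbing rough-in = max(EF_Excavation=6, EF_Foundation=25) = 25; EF_Plumbing rough-in = 25+10 = 35
ES_HVAC install = max(EF_Foundation=25, EF_Roofing=16) = 25; EF_HVAC install = 25+15 = 40
ES_Insulation = max(EF_Excavation=6, EF_Electrical rough-in=37, EF_Plumbing rough-in=35, EF_HVAC install=40) = 40; EF_Insulation = 40+3 = 43
Expected project duration μ = 43 days. Critical path: Demolition → Foundation → HVAC install → Insulation.

43 days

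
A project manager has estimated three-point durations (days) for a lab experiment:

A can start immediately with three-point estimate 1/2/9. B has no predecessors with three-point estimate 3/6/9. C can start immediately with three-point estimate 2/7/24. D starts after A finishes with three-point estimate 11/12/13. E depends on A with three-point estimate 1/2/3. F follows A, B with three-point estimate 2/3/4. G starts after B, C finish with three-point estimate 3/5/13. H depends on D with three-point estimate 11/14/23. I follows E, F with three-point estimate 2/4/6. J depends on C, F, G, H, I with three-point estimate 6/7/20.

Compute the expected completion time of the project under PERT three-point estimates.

39 days

te_A = (1 + 4·2 + 9)/6 = 18/6 = 3
te_B = (3 + 4·6 + 9)/6 = 36/6 = 6
te_C = (2 + 4·7 + 24)/6 = 54/6 = 9
te_D = (11 + 4·12 + 13)/6 = 72/6 = 12
te_E = (1 + 4·2 + 3)/6 = 12/6 = 2
te_F = (2 + 4·3 + 4)/6 = 18/6 = 3
te_G = (3 + 4·5 + 13)/6 = 36/6 = 6
te_H = (11 + 4·14 + 23)/6 = 90/6 = 15
te_I = (2 + 4·4 + 6)/6 = 24/6 = 4
te_J = (6 + 4·7 + 20)/6 = 54/6 = 9

Forward pass:
ES_A = 0; EF_A = 3
ES_B = 0; EF_B = 6
ES_C = 0; EF_C = 9
ES_D = 3; EF_D = 3+12 = 15
ES_E = 3; EF_E = 3+2 = 5
ES_F = max(EF_A=3, EF_B=6) = 6; EF_F = 6+3 = 9
ES_G = max(EF_B=6, EF_C=9) = 9; EF_G = 9+6 = 15
ES_H = 15; EF_H = 15+15 = 30
ES_I = max(EF_E=5, EF_F=9) = 9; EF_I = 9+4 = 13
ES_J = max(EF_C=9, EF_F=9, EF_G=15, EF_H=30, EF_I=13) = 30; EF_J = 30+9 = 39
Expected project duration μ = 39 days. Critical path: A → D → H → J.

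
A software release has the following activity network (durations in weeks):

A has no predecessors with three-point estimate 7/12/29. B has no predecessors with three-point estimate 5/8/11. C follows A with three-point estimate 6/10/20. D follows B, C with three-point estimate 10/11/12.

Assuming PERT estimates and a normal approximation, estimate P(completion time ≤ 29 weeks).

te_A = (7 + 4·12 + 29)/6 = 84/6 = 14; σ²_A = ((29−7)/6)² = 13.444
te_B = (5 + 4·8 + 11)/6 = 48/6 = 8; σ²_B = ((11−5)/6)² = 1.000
te_C = (6 + 4·10 + 20)/6 = 66/6 = 11; σ²_C = ((20−6)/6)² = 5.444
te_D = (10 + 4·11 + 12)/6 = 66/6 = 11; σ²_D = ((12−10)/6)² = 0.111

Forward pass:
ES_A = 0; EF_A = 14
ES_B = 0; EF_B = 8
ES_C = 14; EF_C = 14+11 = 25
ES_D = max(EF_B=8, EF_C=25) = 25; EF_D = 25+11 = 36
Expected project duration μ = 36 weeks. Critical path: A → C → D.

Variance along critical path = 13.444 + 5.444 + 0.111 = 19.000; σ = √19.000 = 4.359 weeks.
Z = (29 − 36) / 4.359 = -1.606
P(T ≤ 29) = Φ(-1.606) ≈ 0.054

0.054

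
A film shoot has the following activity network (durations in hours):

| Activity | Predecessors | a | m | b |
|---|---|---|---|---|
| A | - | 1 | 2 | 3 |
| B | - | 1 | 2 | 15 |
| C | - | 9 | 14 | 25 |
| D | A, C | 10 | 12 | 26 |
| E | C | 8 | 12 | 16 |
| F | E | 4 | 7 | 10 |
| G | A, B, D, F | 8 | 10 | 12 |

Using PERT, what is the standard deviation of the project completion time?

te_A = (1 + 4·2 + 3)/6 = 12/6 = 2; σ²_A = ((3−1)/6)² = 0.111
te_B = (1 + 4·2 + 15)/6 = 24/6 = 4; σ²_B = ((15−1)/6)² = 5.444
te_C = (9 + 4·14 + 25)/6 = 90/6 = 15; σ²_C = ((25−9)/6)² = 7.111
te_D = (10 + 4·12 + 26)/6 = 84/6 = 14; σ²_D = ((26−10)/6)² = 7.111
te_E = (8 + 4·12 + 16)/6 = 72/6 = 12; σ²_E = ((16−8)/6)² = 1.778
te_F = (4 + 4·7 + 10)/6 = 42/6 = 7; σ²_F = ((10−4)/6)² = 1.000
te_G = (8 + 4·10 + 12)/6 = 60/6 = 10; σ²_G = ((12−8)/6)² = 0.444

Forward pass:
ES_A = 0; EF_A = 2
ES_B = 0; EF_B = 4
ES_C = 0; EF_C = 15
ES_D = max(EF_A=2, EF_C=15) = 15; EF_D = 15+14 = 29
ES_E = 15; EF_E = 15+12 = 27
ES_F = 27; EF_F = 27+7 = 34
ES_G = max(EF_A=2, EF_B=4, EF_D=29, EF_F=34) = 34; EF_G = 34+10 = 44
Expected project duration μ = 44 hours. Critical path: C → E → F → G.

Variance along critical path = 7.111 + 1.778 + 1.000 + 0.444 = 10.333
σ = √10.333 = 3.215 hours

3.21 hours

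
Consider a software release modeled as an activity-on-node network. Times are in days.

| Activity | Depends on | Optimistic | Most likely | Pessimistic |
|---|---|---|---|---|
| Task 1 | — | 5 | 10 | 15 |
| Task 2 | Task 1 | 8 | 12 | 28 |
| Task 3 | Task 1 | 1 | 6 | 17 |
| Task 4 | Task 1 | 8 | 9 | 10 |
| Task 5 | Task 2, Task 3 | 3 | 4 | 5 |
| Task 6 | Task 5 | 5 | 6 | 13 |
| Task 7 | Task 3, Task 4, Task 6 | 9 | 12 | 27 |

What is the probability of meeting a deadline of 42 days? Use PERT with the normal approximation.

te_Task 1 = (5 + 4·10 + 15)/6 = 60/6 = 10; σ²_Task 1 = ((15−5)/6)² = 2.778
te_Task 2 = (8 + 4·12 + 28)/6 = 84/6 = 14; σ²_Task 2 = ((28−8)/6)² = 11.111
te_Task 3 = (1 + 4·6 + 17)/6 = 42/6 = 7; σ²_Task 3 = ((17−1)/6)² = 7.111
te_Task 4 = (8 + 4·9 + 10)/6 = 54/6 = 9; σ²_Task 4 = ((10−8)/6)² = 0.111
te_Task 5 = (3 + 4·4 + 5)/6 = 24/6 = 4; σ²_Task 5 = ((5−3)/6)² = 0.111
te_Task 6 = (5 + 4·6 + 13)/6 = 42/6 = 7; σ²_Task 6 = ((13−5)/6)² = 1.778
te_Task 7 = (9 + 4·12 + 27)/6 = 84/6 = 14; σ²_Task 7 = ((27−9)/6)² = 9.000

Forward pass:
ES_Task 1 = 0; EF_Task 1 = 10
ES_Task 2 = 10; EF_Task 2 = 10+14 = 24
ES_Task 3 = 10; EF_Task 3 = 10+7 = 17
ES_Task 4 = 10; EF_Task 4 = 10+9 = 19
ES_Task 5 = max(EF_Task 2=24, EF_Task 3=17) = 24; EF_Task 5 = 24+4 = 28
ES_Task 6 = 28; EF_Task 6 = 28+7 = 35
ES_Task 7 = max(EF_Task 3=17, EF_Task 4=19, EF_Task 6=35) = 35; EF_Task 7 = 35+14 = 49
Expected project duration μ = 49 days. Critical path: Task 1 → Task 2 → Task 5 → Task 6 → Task 7.

Variance along critical path = 2.778 + 11.111 + 0.111 + 1.778 + 9.000 = 24.778; σ = √24.778 = 4.978 days.
Z = (42 − 49) / 4.978 = -1.406
P(T ≤ 42) = Φ(-1.406) ≈ 0.080

0.080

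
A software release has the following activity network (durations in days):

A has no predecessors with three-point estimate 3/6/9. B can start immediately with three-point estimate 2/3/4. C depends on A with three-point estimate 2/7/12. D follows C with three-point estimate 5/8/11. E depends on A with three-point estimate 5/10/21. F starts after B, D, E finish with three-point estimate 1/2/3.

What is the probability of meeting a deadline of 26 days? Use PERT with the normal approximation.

te_A = (3 + 4·6 + 9)/6 = 36/6 = 6; σ²_A = ((9−3)/6)² = 1.000
te_B = (2 + 4·3 + 4)/6 = 18/6 = 3; σ²_B = ((4−2)/6)² = 0.111
te_C = (2 + 4·7 + 12)/6 = 42/6 = 7; σ²_C = ((12−2)/6)² = 2.778
te_D = (5 + 4·8 + 11)/6 = 48/6 = 8; σ²_D = ((11−5)/6)² = 1.000
te_E = (5 + 4·10 + 21)/6 = 66/6 = 11; σ²_E = ((21−5)/6)² = 7.111
te_F = (1 + 4·2 + 3)/6 = 12/6 = 2; σ²_F = ((3−1)/6)² = 0.111

Forward pass:
ES_A = 0; EF_A = 6
ES_B = 0; EF_B = 3
ES_C = 6; EF_C = 6+7 = 13
ES_D = 13; EF_D = 13+8 = 21
ES_E = 6; EF_E = 6+11 = 17
ES_F = max(EF_B=3, EF_D=21, EF_E=17) = 21; EF_F = 21+2 = 23
Expected project duration μ = 23 days. Critical path: A → C → D → F.

Variance along critical path = 1.000 + 2.778 + 1.000 + 0.111 = 4.889; σ = √4.889 = 2.211 days.
Z = (26 − 23) / 2.211 = 1.357
P(T ≤ 26) = Φ(1.357) ≈ 0.913

0.913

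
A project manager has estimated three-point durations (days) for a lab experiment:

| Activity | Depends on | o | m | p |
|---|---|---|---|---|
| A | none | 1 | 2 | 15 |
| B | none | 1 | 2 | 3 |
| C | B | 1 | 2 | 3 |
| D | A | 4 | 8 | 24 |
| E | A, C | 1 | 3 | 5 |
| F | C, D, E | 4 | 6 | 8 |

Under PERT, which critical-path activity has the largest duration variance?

te_A = (1 + 4·2 + 15)/6 = 24/6 = 4; σ²_A = ((15−1)/6)² = 5.444
te_B = (1 + 4·2 + 3)/6 = 12/6 = 2; σ²_B = ((3−1)/6)² = 0.111
te_C = (1 + 4·2 + 3)/6 = 12/6 = 2; σ²_C = ((3−1)/6)² = 0.111
te_D = (4 + 4·8 + 24)/6 = 60/6 = 10; σ²_D = ((24−4)/6)² = 11.111
te_E = (1 + 4·3 + 5)/6 = 18/6 = 3; σ²_E = ((5−1)/6)² = 0.444
te_F = (4 + 4·6 + 8)/6 = 36/6 = 6; σ²_F = ((8−4)/6)² = 0.444

Forward pass:
ES_A = 0; EF_A = 4
ES_B = 0; EF_B = 2
ES_C = 2; EF_C = 2+2 = 4
ES_D = 4; EF_D = 4+10 = 14
ES_E = max(EF_A=4, EF_C=4) = 4; EF_E = 4+3 = 7
ES_F = max(EF_C=4, EF_D=14, EF_E=7) = 14; EF_F = 14+6 = 20
Expected project duration μ = 20 days. Critical path: A → D → F.

Variances on critical path: σ²_A=5.444, σ²_D=11.111, σ²_F=0.444.
Largest is σ²_D = 11.111.

D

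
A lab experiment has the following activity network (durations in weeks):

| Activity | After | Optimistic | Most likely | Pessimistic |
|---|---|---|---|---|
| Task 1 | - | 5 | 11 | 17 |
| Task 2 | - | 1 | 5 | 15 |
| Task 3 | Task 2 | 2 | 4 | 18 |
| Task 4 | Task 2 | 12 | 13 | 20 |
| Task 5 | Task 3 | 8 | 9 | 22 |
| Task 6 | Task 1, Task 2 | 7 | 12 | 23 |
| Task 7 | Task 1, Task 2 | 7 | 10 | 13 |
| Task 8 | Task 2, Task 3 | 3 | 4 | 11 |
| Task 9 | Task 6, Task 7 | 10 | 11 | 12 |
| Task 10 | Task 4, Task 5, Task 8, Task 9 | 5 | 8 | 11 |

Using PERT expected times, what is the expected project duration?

te_Task 1 = (5 + 4·11 + 17)/6 = 66/6 = 11
te_Task 2 = (1 + 4·5 + 15)/6 = 36/6 = 6
te_Task 3 = (2 + 4·4 + 18)/6 = 36/6 = 6
te_Task 4 = (12 + 4·13 + 20)/6 = 84/6 = 14
te_Task 5 = (8 + 4·9 + 22)/6 = 66/6 = 11
te_Task 6 = (7 + 4·12 + 23)/6 = 78/6 = 13
te_Task 7 = (7 + 4·10 + 13)/6 = 60/6 = 10
te_Task 8 = (3 + 4·4 + 11)/6 = 30/6 = 5
te_Task 9 = (10 + 4·11 + 12)/6 = 66/6 = 11
te_Task 10 = (5 + 4·8 + 11)/6 = 48/6 = 8

Forward pass:
ES_Task 1 = 0; EF_Task 1 = 11
ES_Task 2 = 0; EF_Task 2 = 6
ES_Task 3 = 6; EF_Task 3 = 6+6 = 12
ES_Task 4 = 6; EF_Task 4 = 6+14 = 20
ES_Task 5 = 12; EF_Task 5 = 12+11 = 23
ES_Task 6 = max(EF_Task 1=11, EF_Task 2=6) = 11; EF_Task 6 = 11+13 = 24
ES_Task 7 = max(EF_Task 1=11, EF_Task 2=6) = 11; EF_Task 7 = 11+10 = 21
ES_Task 8 = max(EF_Task 2=6, EF_Task 3=12) = 12; EF_Task 8 = 12+5 = 17
ES_Task 9 = max(EF_Task 6=24, EF_Task 7=21) = 24; EF_Task 9 = 24+11 = 35
ES_Task 10 = max(EF_Task 4=20, EF_Task 5=23, EF_Task 8=17, EF_Task 9=35) = 35; EF_Task 10 = 35+8 = 43
Expected project duration μ = 43 weeks. Critical path: Task 1 → Task 6 → Task 9 → Task 10.

43 weeks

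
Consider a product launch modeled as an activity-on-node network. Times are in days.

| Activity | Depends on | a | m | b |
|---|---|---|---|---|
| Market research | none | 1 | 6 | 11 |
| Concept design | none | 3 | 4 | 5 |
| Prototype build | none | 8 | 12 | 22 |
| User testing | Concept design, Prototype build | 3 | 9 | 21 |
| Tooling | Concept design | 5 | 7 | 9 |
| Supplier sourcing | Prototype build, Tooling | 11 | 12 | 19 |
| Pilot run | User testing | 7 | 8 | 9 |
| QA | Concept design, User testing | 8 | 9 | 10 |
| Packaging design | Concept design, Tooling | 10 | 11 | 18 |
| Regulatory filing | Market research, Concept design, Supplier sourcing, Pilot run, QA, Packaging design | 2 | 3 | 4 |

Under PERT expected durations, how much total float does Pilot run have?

1 days

te_Market research = (1 + 4·6 + 11)/6 = 36/6 = 6
te_Concept design = (3 + 4·4 + 5)/6 = 24/6 = 4
te_Prototype build = (8 + 4·12 + 22)/6 = 78/6 = 13
te_User testing = (3 + 4·9 + 21)/6 = 60/6 = 10
te_Tooling = (5 + 4·7 + 9)/6 = 42/6 = 7
te_Supplier sourcing = (11 + 4·12 + 19)/6 = 78/6 = 13
te_Pilot run = (7 + 4·8 + 9)/6 = 48/6 = 8
te_QA = (8 + 4·9 + 10)/6 = 54/6 = 9
te_Packaging design = (10 + 4·11 + 18)/6 = 72/6 = 12
te_Regulatory filing = (2 + 4·3 + 4)/6 = 18/6 = 3

Forward pass:
ES_Market research = 0; EF_Market research = 6
ES_Concept design = 0; EF_Concept design = 4
ES_Prototype build = 0; EF_Prototype build = 13
ES_User testing = max(EF_Concept design=4, EF_Prototype build=13) = 13; EF_User testing = 13+10 = 23
ES_Tooling = 4; EF_Tooling = 4+7 = 11
ES_Supplier sourcing = max(EF_Prototype build=13, EF_Tooling=11) = 13; EF_Supplier sourcing = 13+13 = 26
ES_Pilot run = 23; EF_Pilot run = 23+8 = 31
ES_QA = max(EF_Concept design=4, EF_User testing=23) = 23; EF_QA = 23+9 = 32
ES_Packaging design = max(EF_Concept design=4, EF_Tooling=11) = 11; EF_Packaging design = 11+12 = 23
ES_Regulatory filing = max(EF_Market research=6, EF_Concept design=4, EF_Supplier sourcing=26, EF_Pilot run=31, EF_QA=32, EF_Packaging design=23) = 32; EF_Regulatory filing = 32+3 = 35
Expected project duration μ = 35 days. Critical path: Prototype build → User testing → QA → Regulatory filing.

Backward pass:
LF_Regulatory filing = 35; LS_Regulatory filing = 35−3 = 32
LF_Packaging design = LS_Regulatory filing = 32; LS_Packaging design = 32−12 = 20
LF_QA = LS_Regulatory filing = 32; LS_QA = 32−9 = 23
LF_Pilot run = LS_Regulatory filing = 32; LS_Pilot run = 32−8 = 24
LF_Supplier sourcing = LS_Regulatory filing = 32; LS_Supplier sourcing = 32−13 = 19
LF_Tooling = min(LS_Supplier sourcing=19, LS_Packaging design=20) = 19; LS_Tooling = 19−7 = 12
LF_User testing = min(LS_Pilot run=24, LS_QA=23) = 23; LS_User testing = 23−10 = 13
LF_Prototype build = min(LS_User testing=13, LS_Supplier sourcing=19) = 13; LS_Prototype build = 13−13 = 0
LF_Concept design = min(LS_User testing=13, LS_Tooling=12, LS_QA=23, LS_Packaging design=20, LS_Regulatory filing=32) = 12; LS_Concept design = 12−4 = 8
LF_Market research = LS_Regulatory filing = 32; LS_Market research = 32−6 = 26
Slack_Pilot run = LS_Pilot run − ES_Pilot run = 24 − 23 = 1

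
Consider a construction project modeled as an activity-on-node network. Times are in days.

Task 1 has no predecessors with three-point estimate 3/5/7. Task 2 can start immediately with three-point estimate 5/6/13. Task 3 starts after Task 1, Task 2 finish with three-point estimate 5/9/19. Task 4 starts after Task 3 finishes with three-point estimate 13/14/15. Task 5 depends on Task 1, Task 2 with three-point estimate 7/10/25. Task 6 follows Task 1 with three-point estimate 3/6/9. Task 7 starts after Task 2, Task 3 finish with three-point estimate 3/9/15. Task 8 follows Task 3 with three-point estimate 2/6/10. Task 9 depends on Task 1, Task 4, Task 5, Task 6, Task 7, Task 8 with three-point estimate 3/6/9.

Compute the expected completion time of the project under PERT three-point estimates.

te_Task 1 = (3 + 4·5 + 7)/6 = 30/6 = 5
te_Task 2 = (5 + 4·6 + 13)/6 = 42/6 = 7
te_Task 3 = (5 + 4·9 + 19)/6 = 60/6 = 10
te_Task 4 = (13 + 4·14 + 15)/6 = 84/6 = 14
te_Task 5 = (7 + 4·10 + 25)/6 = 72/6 = 12
te_Task 6 = (3 + 4·6 + 9)/6 = 36/6 = 6
te_Task 7 = (3 + 4·9 + 15)/6 = 54/6 = 9
te_Task 8 = (2 + 4·6 + 10)/6 = 36/6 = 6
te_Task 9 = (3 + 4·6 + 9)/6 = 36/6 = 6

Forward pass:
ES_Task 1 = 0; EF_Task 1 = 5
ES_Task 2 = 0; EF_Task 2 = 7
ES_Task 3 = max(EF_Task 1=5, EF_Task 2=7) = 7; EF_Task 3 = 7+10 = 17
ES_Task 4 = 17; EF_Task 4 = 17+14 = 31
ES_Task 5 = max(EF_Task 1=5, EF_Task 2=7) = 7; EF_Task 5 = 7+12 = 19
ES_Task 6 = 5; EF_Task 6 = 5+6 = 11
ES_Task 7 = max(EF_Task 2=7, EF_Task 3=17) = 17; EF_Task 7 = 17+9 = 26
ES_Task 8 = 17; EF_Task 8 = 17+6 = 23
ES_Task 9 = max(EF_Task 1=5, EF_Task 4=31, EF_Task 5=19, EF_Task 6=11, EF_Task 7=26, EF_Task 8=23) = 31; EF_Task 9 = 31+6 = 37
Expected project duration μ = 37 days. Critical path: Task 2 → Task 3 → Task 4 → Task 9.

37 days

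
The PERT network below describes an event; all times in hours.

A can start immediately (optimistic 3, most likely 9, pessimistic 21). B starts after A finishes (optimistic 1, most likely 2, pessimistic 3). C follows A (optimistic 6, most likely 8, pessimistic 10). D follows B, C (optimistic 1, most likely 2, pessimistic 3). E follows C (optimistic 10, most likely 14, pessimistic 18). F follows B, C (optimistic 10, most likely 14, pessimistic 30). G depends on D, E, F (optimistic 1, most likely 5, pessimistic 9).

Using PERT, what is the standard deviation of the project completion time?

4.73 hours

te_A = (3 + 4·9 + 21)/6 = 60/6 = 10; σ²_A = ((21−3)/6)² = 9.000
te_B = (1 + 4·2 + 3)/6 = 12/6 = 2; σ²_B = ((3−1)/6)² = 0.111
te_C = (6 + 4·8 + 10)/6 = 48/6 = 8; σ²_C = ((10−6)/6)² = 0.444
te_D = (1 + 4·2 + 3)/6 = 12/6 = 2; σ²_D = ((3−1)/6)² = 0.111
te_E = (10 + 4·14 + 18)/6 = 84/6 = 14; σ²_E = ((18−10)/6)² = 1.778
te_F = (10 + 4·14 + 30)/6 = 96/6 = 16; σ²_F = ((30−10)/6)² = 11.111
te_G = (1 + 4·5 + 9)/6 = 30/6 = 5; σ²_G = ((9−1)/6)² = 1.778

Forward pass:
ES_A = 0; EF_A = 10
ES_B = 10; EF_B = 10+2 = 12
ES_C = 10; EF_C = 10+8 = 18
ES_D = max(EF_B=12, EF_C=18) = 18; EF_D = 18+2 = 20
ES_E = 18; EF_E = 18+14 = 32
ES_F = max(EF_B=12, EF_C=18) = 18; EF_F = 18+16 = 34
ES_G = max(EF_D=20, EF_E=32, EF_F=34) = 34; EF_G = 34+5 = 39
Expected project duration μ = 39 hours. Critical path: A → C → F → G.

Variance along critical path = 9.000 + 0.444 + 11.111 + 1.778 = 22.333
σ = √22.333 = 4.726 hours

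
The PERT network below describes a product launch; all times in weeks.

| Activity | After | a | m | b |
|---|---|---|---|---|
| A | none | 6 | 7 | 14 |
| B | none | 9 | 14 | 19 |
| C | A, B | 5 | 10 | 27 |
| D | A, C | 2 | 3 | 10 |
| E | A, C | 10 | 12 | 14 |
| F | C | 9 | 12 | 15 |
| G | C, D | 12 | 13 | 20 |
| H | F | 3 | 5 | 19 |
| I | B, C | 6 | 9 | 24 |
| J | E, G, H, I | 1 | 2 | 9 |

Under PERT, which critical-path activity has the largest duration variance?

C

te_A = (6 + 4·7 + 14)/6 = 48/6 = 8; σ²_A = ((14−6)/6)² = 1.778
te_B = (9 + 4·14 + 19)/6 = 84/6 = 14; σ²_B = ((19−9)/6)² = 2.778
te_C = (5 + 4·10 + 27)/6 = 72/6 = 12; σ²_C = ((27−5)/6)² = 13.444
te_D = (2 + 4·3 + 10)/6 = 24/6 = 4; σ²_D = ((10−2)/6)² = 1.778
te_E = (10 + 4·12 + 14)/6 = 72/6 = 12; σ²_E = ((14−10)/6)² = 0.444
te_F = (9 + 4·12 + 15)/6 = 72/6 = 12; σ²_F = ((15−9)/6)² = 1.000
te_G = (12 + 4·13 + 20)/6 = 84/6 = 14; σ²_G = ((20−12)/6)² = 1.778
te_H = (3 + 4·5 + 19)/6 = 42/6 = 7; σ²_H = ((19−3)/6)² = 7.111
te_I = (6 + 4·9 + 24)/6 = 66/6 = 11; σ²_I = ((24−6)/6)² = 9.000
te_J = (1 + 4·2 + 9)/6 = 18/6 = 3; σ²_J = ((9−1)/6)² = 1.778

Forward pass:
ES_A = 0; EF_A = 8
ES_B = 0; EF_B = 14
ES_C = max(EF_A=8, EF_B=14) = 14; EF_C = 14+12 = 26
ES_D = max(EF_A=8, EF_C=26) = 26; EF_D = 26+4 = 30
ES_E = max(EF_A=8, EF_C=26) = 26; EF_E = 26+12 = 38
ES_F = 26; EF_F = 26+12 = 38
ES_G = max(EF_C=26, EF_D=30) = 30; EF_G = 30+14 = 44
ES_H = 38; EF_H = 38+7 = 45
ES_I = max(EF_B=14, EF_C=26) = 26; EF_I = 26+11 = 37
ES_J = max(EF_E=38, EF_G=44, EF_H=45, EF_I=37) = 45; EF_J = 45+3 = 48
Expected project duration μ = 48 weeks. Critical path: B → C → F → H → J.

Variances on critical path: σ²_B=2.778, σ²_C=13.444, σ²_F=1.000, σ²_H=7.111, σ²_J=1.778.
Largest is σ²_C = 13.444.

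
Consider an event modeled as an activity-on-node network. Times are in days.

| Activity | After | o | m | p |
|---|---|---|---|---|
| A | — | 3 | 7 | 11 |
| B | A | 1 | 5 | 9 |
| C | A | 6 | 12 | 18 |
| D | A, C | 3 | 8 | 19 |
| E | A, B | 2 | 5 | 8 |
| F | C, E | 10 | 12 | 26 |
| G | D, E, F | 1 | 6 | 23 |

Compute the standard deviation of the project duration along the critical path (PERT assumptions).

5.13 days

te_A = (3 + 4·7 + 11)/6 = 42/6 = 7; σ²_A = ((11−3)/6)² = 1.778
te_B = (1 + 4·5 + 9)/6 = 30/6 = 5; σ²_B = ((9−1)/6)² = 1.778
te_C = (6 + 4·12 + 18)/6 = 72/6 = 12; σ²_C = ((18−6)/6)² = 4.000
te_D = (3 + 4·8 + 19)/6 = 54/6 = 9; σ²_D = ((19−3)/6)² = 7.111
te_E = (2 + 4·5 + 8)/6 = 30/6 = 5; σ²_E = ((8−2)/6)² = 1.000
te_F = (10 + 4·12 + 26)/6 = 84/6 = 14; σ²_F = ((26−10)/6)² = 7.111
te_G = (1 + 4·6 + 23)/6 = 48/6 = 8; σ²_G = ((23−1)/6)² = 13.444

Forward pass:
ES_A = 0; EF_A = 7
ES_B = 7; EF_B = 7+5 = 12
ES_C = 7; EF_C = 7+12 = 19
ES_D = max(EF_A=7, EF_C=19) = 19; EF_D = 19+9 = 28
ES_E = max(EF_A=7, EF_B=12) = 12; EF_E = 12+5 = 17
ES_F = max(EF_C=19, EF_E=17) = 19; EF_F = 19+14 = 33
ES_G = max(EF_D=28, EF_E=17, EF_F=33) = 33; EF_G = 33+8 = 41
Expected project duration μ = 41 days. Critical path: A → C → F → G.

Variance along critical path = 1.778 + 4.000 + 7.111 + 13.444 = 26.333
σ = √26.333 = 5.132 days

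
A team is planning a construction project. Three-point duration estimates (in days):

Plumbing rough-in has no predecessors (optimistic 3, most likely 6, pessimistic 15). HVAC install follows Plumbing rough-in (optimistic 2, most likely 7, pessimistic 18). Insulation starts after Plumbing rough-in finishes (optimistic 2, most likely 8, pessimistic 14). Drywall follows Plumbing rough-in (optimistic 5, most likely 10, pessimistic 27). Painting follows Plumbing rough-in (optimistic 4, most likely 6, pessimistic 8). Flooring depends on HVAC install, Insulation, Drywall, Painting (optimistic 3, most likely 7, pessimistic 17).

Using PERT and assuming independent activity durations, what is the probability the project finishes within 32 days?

te_Plumbing rough-in = (3 + 4·6 + 15)/6 = 42/6 = 7; σ²_Plumbing rough-in = ((15−3)/6)² = 4.000
te_HVAC install = (2 + 4·7 + 18)/6 = 48/6 = 8; σ²_HVAC install = ((18−2)/6)² = 7.111
te_Insulation = (2 + 4·8 + 14)/6 = 48/6 = 8; σ²_Insulation = ((14−2)/6)² = 4.000
te_Drywall = (5 + 4·10 + 27)/6 = 72/6 = 12; σ²_Drywall = ((27−5)/6)² = 13.444
te_Painting = (4 + 4·6 + 8)/6 = 36/6 = 6; σ²_Painting = ((8−4)/6)² = 0.444
te_Flooring = (3 + 4·7 + 17)/6 = 48/6 = 8; σ²_Flooring = ((17−3)/6)² = 5.444

Forward pass:
ES_Plumbing rough-in = 0; EF_Plumbing rough-in = 7
ES_HVAC install = 7; EF_HVAC install = 7+8 = 15
ES_Insulation = 7; EF_Insulation = 7+8 = 15
ES_Drywall = 7; EF_Drywall = 7+12 = 19
ES_Painting = 7; EF_Painting = 7+6 = 13
ES_Flooring = max(EF_HVAC install=15, EF_Insulation=15, EF_Drywall=19, EF_Painting=13) = 19; EF_Flooring = 19+8 = 27
Expected project duration μ = 27 days. Critical path: Plumbing rough-in → Drywall → Flooring.

Variance along critical path = 4.000 + 13.444 + 5.444 = 22.889; σ = √22.889 = 4.784 days.
Z = (32 − 27) / 4.784 = 1.045
P(T ≤ 32) = Φ(1.045) ≈ 0.852

0.852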